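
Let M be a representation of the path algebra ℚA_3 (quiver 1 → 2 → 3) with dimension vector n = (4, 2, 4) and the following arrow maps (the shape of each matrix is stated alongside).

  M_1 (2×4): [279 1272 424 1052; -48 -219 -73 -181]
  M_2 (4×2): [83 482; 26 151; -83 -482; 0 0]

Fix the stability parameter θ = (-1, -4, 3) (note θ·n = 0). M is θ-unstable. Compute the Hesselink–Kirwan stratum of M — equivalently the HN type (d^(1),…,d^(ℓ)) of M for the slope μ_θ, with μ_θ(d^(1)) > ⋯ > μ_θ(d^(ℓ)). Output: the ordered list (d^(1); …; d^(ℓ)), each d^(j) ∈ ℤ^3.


Interval decomposition of M: I[1,1]^2, I[1,3]^2, I[3,3]^2.
HN type (ℓ=3): μ^(1)=3; μ^(2)=-1; μ^(3)=-5/2

((0, 0, 4); (2, 0, 0); (2, 2, 0))


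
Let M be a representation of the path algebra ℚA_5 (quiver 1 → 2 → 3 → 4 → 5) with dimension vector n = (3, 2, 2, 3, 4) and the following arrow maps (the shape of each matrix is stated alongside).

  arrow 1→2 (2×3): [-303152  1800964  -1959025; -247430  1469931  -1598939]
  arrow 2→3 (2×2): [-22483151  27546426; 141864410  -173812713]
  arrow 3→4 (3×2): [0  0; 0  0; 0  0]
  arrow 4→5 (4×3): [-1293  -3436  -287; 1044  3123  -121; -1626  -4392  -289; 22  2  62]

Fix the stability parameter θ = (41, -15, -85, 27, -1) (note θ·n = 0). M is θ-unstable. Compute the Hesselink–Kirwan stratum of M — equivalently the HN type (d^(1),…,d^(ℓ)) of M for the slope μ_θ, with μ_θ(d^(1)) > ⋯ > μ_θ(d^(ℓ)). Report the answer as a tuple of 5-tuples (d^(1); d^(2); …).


Barcode: M ≅ I[1,1], I[1,3]^2, I[4,5]^3, I[5,5]. HN layers by μ_θ (4 steps, strictly decreasing):
  μ^(1)=41; μ^(2)=13; μ^(3)=-1; μ^(4)=-59/3

((1, 0, 0, 0, 0); (0, 0, 0, 3, 3); (0, 0, 0, 0, 1); (2, 2, 2, 0, 0))


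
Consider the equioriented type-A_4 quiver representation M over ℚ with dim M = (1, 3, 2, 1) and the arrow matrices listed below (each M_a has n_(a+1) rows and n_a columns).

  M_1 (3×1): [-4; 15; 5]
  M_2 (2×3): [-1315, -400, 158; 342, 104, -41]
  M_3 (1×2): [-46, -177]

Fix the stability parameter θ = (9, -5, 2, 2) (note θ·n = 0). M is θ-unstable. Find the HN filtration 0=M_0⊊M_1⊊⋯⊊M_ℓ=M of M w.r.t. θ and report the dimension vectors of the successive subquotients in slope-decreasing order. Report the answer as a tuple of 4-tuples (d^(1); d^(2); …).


Interval decomposition of M: I[1,4], I[2,2], I[2,3].
HN type (ℓ=2): μ^(1)=2; μ^(2)=-5

((1, 1, 2, 1); (0, 2, 0, 0))


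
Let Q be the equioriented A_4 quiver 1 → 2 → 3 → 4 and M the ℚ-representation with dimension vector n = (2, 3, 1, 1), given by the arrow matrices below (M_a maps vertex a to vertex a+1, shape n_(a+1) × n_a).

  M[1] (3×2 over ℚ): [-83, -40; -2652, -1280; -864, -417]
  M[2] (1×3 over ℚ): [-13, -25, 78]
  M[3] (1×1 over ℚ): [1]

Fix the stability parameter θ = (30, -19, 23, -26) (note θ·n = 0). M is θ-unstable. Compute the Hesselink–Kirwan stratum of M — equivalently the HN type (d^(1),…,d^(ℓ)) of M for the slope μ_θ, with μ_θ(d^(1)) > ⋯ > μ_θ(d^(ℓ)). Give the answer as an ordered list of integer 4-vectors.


Barcode: M ≅ I[1,2], I[1,4], I[2,2]. HN layers by μ_θ (3 steps, strictly decreasing):
  μ^(1)=11/2; μ^(2)=2; μ^(3)=-19

((1, 1, 0, 0); (1, 1, 1, 1); (0, 1, 0, 0))


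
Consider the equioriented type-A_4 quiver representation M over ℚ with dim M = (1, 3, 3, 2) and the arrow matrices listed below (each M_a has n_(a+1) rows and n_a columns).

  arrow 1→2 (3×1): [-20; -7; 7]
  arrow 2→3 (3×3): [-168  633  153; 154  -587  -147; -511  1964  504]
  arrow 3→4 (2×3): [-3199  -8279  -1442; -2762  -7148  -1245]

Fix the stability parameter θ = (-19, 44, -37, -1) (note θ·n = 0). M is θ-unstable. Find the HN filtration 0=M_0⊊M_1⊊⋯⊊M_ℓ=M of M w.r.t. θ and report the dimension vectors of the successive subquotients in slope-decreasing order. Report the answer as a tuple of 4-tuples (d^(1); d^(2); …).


Via rank(M_{q-1}∘⋯∘M_p): M ≅ I[1,2], I[2,4]^2, I[3,3].
μ_θ-semistable layers: μ^(1)=44; μ^(2)=2; μ^(3)=-19; μ^(4)=-37

((0, 1, 0, 0); (0, 2, 2, 2); (1, 0, 0, 0); (0, 0, 1, 0))


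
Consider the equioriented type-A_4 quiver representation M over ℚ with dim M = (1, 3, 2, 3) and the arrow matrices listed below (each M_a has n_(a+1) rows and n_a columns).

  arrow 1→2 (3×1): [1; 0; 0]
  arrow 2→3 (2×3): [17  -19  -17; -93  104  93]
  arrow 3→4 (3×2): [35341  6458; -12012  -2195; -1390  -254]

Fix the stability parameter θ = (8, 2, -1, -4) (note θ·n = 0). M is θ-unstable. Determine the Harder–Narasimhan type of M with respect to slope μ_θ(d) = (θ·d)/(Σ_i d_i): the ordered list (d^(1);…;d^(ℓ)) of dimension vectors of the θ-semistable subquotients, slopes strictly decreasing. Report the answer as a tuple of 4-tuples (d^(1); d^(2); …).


Via rank(M_{q-1}∘⋯∘M_p): M ≅ I[1,4], I[2,2], I[2,4], I[4,4].
μ_θ-semistable layers: μ^(1)=2; μ^(2)=5/4; μ^(3)=-1; μ^(4)=-4

((0, 1, 0, 0); (1, 1, 1, 1); (0, 1, 1, 1); (0, 0, 0, 1))


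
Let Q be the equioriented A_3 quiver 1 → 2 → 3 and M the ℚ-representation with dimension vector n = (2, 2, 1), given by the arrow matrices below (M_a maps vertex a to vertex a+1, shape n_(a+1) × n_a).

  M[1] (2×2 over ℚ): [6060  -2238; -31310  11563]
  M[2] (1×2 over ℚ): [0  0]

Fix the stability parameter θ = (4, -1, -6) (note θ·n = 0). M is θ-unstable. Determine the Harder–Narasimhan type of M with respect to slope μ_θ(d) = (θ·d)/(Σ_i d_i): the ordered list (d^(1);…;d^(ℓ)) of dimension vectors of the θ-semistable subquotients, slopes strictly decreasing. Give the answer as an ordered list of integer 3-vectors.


Barcode: M ≅ I[1,1], I[1,2], I[2,2], I[3,3]. HN layers by μ_θ (4 steps, strictly decreasing):
  μ^(1)=4; μ^(2)=3/2; μ^(3)=-1; μ^(4)=-6

((1, 0, 0); (1, 1, 0); (0, 1, 0); (0, 0, 1))


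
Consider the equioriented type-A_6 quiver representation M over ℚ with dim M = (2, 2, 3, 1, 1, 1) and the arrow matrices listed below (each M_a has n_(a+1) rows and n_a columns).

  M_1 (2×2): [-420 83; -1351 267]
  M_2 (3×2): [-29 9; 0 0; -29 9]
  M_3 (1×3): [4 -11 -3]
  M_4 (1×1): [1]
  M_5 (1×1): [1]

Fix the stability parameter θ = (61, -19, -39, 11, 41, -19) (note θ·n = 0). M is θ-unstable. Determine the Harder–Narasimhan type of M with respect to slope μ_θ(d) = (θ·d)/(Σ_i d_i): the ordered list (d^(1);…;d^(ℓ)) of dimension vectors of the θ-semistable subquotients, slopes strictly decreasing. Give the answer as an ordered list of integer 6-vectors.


Via rank(M_{q-1}∘⋯∘M_p): M ≅ I[1,2], I[1,6], I[3,3]^2.
μ_θ-semistable layers: μ^(1)=21; μ^(2)=11; μ^(3)=1; μ^(4)=-39

((1, 1, 0, 0, 0, 0); (0, 0, 0, 1, 1, 1); (1, 1, 1, 0, 0, 0); (0, 0, 2, 0, 0, 0))


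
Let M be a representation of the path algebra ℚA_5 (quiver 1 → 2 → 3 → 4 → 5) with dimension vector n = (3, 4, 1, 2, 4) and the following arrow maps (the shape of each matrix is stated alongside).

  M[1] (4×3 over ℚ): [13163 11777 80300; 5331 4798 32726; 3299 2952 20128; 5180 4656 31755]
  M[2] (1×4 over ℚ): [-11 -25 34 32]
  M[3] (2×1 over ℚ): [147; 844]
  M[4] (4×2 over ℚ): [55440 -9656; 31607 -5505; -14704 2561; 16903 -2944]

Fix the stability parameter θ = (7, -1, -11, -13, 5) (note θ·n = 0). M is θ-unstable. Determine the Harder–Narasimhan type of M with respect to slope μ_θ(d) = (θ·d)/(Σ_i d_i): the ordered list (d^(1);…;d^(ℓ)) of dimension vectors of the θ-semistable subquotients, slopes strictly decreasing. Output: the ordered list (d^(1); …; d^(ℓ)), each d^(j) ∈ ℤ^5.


Interval decomposition of M: I[1,2]^2, I[1,5], I[2,2], I[4,5], I[5,5]^2.
HN type (ℓ=5): μ^(1)=5; μ^(2)=3; μ^(3)=-1; μ^(4)=-9/2; μ^(5)=-13

((0, 0, 0, 0, 4); (2, 2, 0, 0, 0); (0, 1, 0, 0, 0); (1, 1, 1, 1, 0); (0, 0, 0, 1, 0))


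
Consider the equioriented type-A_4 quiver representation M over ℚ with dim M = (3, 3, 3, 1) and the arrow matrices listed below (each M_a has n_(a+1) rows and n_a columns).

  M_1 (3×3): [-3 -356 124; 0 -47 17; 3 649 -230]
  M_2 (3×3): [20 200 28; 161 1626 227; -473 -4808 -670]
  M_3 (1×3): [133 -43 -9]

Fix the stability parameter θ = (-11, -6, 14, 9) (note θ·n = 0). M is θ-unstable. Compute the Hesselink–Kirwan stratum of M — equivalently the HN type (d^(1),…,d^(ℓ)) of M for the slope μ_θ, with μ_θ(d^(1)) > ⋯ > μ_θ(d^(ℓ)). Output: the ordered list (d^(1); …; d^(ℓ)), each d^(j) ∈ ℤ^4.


Barcode: M ≅ I[1,2], I[1,3], I[1,4], I[3,3]. HN layers by μ_θ (4 steps, strictly decreasing):
  μ^(1)=14; μ^(2)=23/2; μ^(3)=-6; μ^(4)=-11

((0, 0, 2, 0); (0, 0, 1, 1); (0, 3, 0, 0); (3, 0, 0, 0))


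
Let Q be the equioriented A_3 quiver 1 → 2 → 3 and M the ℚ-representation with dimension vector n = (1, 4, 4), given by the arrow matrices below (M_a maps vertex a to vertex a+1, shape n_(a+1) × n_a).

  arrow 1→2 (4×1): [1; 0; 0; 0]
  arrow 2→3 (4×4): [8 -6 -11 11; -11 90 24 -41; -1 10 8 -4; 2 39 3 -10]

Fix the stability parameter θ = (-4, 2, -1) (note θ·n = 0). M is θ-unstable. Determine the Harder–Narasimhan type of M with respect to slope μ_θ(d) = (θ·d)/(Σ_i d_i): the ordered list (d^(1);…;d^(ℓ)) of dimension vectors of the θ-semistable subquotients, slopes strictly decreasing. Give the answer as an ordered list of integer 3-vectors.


Via rank(M_{q-1}∘⋯∘M_p): M ≅ I[1,3], I[2,3]^3.
μ_θ-semistable layers: μ^(1)=1/2; μ^(2)=-4

((0, 4, 4); (1, 0, 0))


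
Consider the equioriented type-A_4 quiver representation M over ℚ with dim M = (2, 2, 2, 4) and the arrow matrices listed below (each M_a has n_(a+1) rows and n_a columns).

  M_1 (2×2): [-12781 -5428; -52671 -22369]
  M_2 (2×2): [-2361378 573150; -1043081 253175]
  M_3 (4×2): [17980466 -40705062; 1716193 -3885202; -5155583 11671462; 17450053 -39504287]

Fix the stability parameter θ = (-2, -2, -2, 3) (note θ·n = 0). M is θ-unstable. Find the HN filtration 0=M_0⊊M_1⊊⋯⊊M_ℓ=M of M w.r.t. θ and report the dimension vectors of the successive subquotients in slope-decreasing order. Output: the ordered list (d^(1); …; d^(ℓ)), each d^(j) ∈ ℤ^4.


Barcode: M ≅ I[1,2], I[1,4], I[3,4], I[4,4]^2. HN layers by μ_θ (2 steps, strictly decreasing):
  μ^(1)=3; μ^(2)=-2

((0, 0, 0, 4); (2, 2, 2, 0))


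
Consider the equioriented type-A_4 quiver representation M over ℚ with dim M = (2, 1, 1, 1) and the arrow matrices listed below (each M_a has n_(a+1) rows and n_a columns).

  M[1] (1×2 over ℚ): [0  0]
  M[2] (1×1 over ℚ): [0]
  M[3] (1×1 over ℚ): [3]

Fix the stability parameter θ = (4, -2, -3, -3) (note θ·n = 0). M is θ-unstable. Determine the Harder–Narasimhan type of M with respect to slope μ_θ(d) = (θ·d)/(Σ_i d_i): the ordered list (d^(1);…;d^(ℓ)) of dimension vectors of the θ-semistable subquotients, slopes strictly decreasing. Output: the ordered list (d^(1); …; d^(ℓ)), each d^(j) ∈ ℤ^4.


Via rank(M_{q-1}∘⋯∘M_p): M ≅ I[1,1]^2, I[2,2], I[3,4].
μ_θ-semistable layers: μ^(1)=4; μ^(2)=-2; μ^(3)=-3

((2, 0, 0, 0); (0, 1, 0, 0); (0, 0, 1, 1))


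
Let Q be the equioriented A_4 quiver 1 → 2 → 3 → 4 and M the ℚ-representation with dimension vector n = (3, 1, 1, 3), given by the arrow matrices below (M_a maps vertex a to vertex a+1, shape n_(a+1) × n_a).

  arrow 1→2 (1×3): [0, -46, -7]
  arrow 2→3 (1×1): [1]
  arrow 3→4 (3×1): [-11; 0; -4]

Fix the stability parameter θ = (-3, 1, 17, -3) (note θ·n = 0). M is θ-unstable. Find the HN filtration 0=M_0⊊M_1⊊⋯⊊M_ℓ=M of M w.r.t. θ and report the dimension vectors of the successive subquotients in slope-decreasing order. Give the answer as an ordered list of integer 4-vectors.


Interval decomposition of M: I[1,1]^2, I[1,4], I[4,4]^2.
HN type (ℓ=3): μ^(1)=7; μ^(2)=1; μ^(3)=-3

((0, 0, 1, 1); (0, 1, 0, 0); (3, 0, 0, 2))


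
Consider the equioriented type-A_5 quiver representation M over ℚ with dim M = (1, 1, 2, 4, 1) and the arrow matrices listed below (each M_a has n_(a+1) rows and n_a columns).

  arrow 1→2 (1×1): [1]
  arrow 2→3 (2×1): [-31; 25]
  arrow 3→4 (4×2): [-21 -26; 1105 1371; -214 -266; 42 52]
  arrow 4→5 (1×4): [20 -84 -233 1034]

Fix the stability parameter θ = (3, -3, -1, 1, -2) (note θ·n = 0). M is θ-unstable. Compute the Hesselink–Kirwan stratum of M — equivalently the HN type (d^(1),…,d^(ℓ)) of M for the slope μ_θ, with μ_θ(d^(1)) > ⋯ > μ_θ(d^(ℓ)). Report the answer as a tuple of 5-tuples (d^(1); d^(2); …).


Interval decomposition of M: I[1,4], I[3,5], I[4,4]^2.
HN type (ℓ=4): μ^(1)=1; μ^(2)=-1/3; μ^(3)=-1/2; μ^(4)=-1

((0, 0, 0, 3, 0); (1, 1, 1, 0, 0); (0, 0, 0, 1, 1); (0, 0, 1, 0, 0))


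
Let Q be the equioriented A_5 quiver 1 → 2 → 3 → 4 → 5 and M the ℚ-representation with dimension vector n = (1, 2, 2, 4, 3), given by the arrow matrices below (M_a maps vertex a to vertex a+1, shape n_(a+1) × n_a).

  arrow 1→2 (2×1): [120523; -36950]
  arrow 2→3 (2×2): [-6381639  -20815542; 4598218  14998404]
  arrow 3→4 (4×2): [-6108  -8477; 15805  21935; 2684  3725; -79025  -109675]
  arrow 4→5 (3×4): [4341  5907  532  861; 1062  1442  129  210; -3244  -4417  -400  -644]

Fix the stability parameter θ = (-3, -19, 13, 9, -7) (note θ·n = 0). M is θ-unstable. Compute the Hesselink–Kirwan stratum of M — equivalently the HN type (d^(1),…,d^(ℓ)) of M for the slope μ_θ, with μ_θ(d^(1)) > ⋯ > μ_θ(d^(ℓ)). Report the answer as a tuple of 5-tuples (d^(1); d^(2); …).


Barcode: M ≅ I[1,5], I[2,2], I[3,5], I[4,4], I[4,5]. HN layers by μ_θ (5 steps, strictly decreasing):
  μ^(1)=9; μ^(2)=5; μ^(3)=1; μ^(4)=-11; μ^(5)=-19

((0, 0, 0, 1, 0); (0, 0, 2, 2, 2); (0, 0, 0, 1, 1); (1, 1, 0, 0, 0); (0, 1, 0, 0, 0))


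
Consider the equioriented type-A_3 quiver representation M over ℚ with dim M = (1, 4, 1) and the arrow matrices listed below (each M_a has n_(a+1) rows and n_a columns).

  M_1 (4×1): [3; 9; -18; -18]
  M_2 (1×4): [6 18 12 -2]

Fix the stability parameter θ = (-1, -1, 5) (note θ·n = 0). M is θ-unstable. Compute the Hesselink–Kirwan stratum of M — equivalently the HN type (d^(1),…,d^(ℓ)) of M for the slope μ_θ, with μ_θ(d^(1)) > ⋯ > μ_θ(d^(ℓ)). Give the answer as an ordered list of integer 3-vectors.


Interval decomposition of M: I[1,2], I[2,2]^2, I[2,3].
HN type (ℓ=2): μ^(1)=5; μ^(2)=-1

((0, 0, 1); (1, 4, 0))


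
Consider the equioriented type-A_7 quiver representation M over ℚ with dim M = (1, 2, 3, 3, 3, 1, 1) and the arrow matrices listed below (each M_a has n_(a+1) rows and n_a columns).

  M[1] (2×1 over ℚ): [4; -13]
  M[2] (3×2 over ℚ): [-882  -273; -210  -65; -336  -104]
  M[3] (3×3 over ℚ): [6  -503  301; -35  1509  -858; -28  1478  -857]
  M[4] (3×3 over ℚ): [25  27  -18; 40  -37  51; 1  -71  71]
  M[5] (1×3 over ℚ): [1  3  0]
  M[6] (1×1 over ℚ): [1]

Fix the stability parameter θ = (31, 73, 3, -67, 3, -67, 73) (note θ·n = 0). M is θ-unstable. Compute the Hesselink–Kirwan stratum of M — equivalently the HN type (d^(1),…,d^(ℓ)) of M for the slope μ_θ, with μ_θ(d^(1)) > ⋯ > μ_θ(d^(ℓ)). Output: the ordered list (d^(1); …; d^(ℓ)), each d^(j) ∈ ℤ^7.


Barcode: M ≅ I[1,7], I[2,2], I[3,5]^2. HN layers by μ_θ (4 steps, strictly decreasing):
  μ^(1)=73; μ^(2)=3; μ^(3)=-4; μ^(4)=-32

((0, 1, 0, 0, 0, 0, 1); (0, 0, 0, 0, 2, 0, 0); (1, 1, 1, 1, 1, 1, 0); (0, 0, 2, 2, 0, 0, 0))


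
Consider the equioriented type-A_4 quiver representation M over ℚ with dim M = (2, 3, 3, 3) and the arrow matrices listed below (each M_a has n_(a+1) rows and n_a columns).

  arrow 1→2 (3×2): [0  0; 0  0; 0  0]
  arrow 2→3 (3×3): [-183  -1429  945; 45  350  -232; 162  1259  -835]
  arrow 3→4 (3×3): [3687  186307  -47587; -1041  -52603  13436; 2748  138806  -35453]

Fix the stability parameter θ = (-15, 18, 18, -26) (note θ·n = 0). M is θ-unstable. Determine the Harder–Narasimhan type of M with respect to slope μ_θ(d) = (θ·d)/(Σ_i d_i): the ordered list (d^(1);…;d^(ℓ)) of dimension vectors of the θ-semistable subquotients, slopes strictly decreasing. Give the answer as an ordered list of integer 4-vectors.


Interval decomposition of M: I[1,1]^2, I[2,3], I[2,4]^2, I[4,4].
HN type (ℓ=4): μ^(1)=18; μ^(2)=10/3; μ^(3)=-15; μ^(4)=-26

((0, 1, 1, 0); (0, 2, 2, 2); (2, 0, 0, 0); (0, 0, 0, 1))


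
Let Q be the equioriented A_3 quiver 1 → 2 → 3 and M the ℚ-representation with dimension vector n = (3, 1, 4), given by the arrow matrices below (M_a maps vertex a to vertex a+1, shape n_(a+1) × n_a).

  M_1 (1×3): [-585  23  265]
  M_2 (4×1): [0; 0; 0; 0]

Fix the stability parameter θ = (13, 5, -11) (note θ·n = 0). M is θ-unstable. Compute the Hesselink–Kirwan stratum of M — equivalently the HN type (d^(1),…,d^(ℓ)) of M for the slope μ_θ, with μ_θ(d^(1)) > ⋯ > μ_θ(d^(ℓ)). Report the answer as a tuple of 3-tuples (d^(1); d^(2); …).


Via rank(M_{q-1}∘⋯∘M_p): M ≅ I[1,1]^2, I[1,2], I[3,3]^4.
μ_θ-semistable layers: μ^(1)=13; μ^(2)=9; μ^(3)=-11

((2, 0, 0); (1, 1, 0); (0, 0, 4))


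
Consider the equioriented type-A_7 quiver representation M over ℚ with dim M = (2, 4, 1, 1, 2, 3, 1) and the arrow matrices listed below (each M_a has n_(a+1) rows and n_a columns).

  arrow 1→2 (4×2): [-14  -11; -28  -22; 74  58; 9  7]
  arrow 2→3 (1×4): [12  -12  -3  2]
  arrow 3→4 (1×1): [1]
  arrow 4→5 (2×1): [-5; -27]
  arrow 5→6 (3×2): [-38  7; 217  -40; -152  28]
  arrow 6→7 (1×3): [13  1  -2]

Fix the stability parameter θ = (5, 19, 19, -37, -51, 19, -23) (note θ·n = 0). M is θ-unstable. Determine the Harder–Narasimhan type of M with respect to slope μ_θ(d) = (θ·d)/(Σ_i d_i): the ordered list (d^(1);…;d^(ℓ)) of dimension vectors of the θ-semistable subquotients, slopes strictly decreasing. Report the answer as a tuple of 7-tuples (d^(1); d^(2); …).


Via rank(M_{q-1}∘⋯∘M_p): M ≅ I[1,2], I[1,6], I[2,2]^2, I[5,7], I[6,6].
μ_θ-semistable layers: μ^(1)=19; μ^(2)=5; μ^(3)=-2; μ^(4)=-9; μ^(5)=-51

((0, 3, 0, 0, 0, 2, 0); (1, 0, 0, 0, 0, 0, 0); (0, 0, 0, 0, 0, 1, 1); (1, 1, 1, 1, 1, 0, 0); (0, 0, 0, 0, 1, 0, 0))


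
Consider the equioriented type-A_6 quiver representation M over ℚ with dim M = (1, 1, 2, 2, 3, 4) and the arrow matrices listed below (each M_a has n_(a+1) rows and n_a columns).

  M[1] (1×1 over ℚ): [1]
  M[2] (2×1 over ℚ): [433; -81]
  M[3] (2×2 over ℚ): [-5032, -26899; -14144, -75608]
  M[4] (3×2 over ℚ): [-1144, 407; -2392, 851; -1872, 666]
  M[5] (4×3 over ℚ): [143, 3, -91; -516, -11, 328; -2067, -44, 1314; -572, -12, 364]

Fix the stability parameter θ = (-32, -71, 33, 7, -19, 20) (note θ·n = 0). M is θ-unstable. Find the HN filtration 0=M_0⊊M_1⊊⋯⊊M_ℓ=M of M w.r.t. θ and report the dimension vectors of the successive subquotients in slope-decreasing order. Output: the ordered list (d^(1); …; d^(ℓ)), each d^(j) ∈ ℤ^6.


Via rank(M_{q-1}∘⋯∘M_p): M ≅ I[1,4], I[3,3], I[4,6], I[5,6]^2, I[6,6].
μ_θ-semistable layers: μ^(1)=33; μ^(2)=20; μ^(3)=-6; μ^(4)=-19; μ^(5)=-103/2

((0, 0, 1, 0, 0, 0); (0, 0, 1, 1, 0, 4); (0, 0, 0, 1, 1, 0); (0, 0, 0, 0, 2, 0); (1, 1, 0, 0, 0, 0))


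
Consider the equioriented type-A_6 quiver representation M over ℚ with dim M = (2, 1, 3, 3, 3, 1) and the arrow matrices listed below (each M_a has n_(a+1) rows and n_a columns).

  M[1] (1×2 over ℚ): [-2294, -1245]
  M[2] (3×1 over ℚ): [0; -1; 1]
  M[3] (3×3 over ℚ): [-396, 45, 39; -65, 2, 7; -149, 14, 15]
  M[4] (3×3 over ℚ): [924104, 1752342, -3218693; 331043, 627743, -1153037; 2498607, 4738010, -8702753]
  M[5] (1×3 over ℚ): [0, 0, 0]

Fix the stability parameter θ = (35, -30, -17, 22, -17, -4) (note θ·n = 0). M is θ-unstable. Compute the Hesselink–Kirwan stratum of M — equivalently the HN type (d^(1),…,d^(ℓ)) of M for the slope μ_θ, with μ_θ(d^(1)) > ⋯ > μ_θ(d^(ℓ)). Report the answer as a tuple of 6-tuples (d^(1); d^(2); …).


Interval decomposition of M: I[1,1], I[1,5], I[3,3], I[3,5], I[4,5], I[6,6].
HN type (ℓ=4): μ^(1)=35; μ^(2)=5/2; μ^(3)=-4; μ^(4)=-17

((1, 0, 0, 0, 0, 0); (0, 0, 0, 3, 3, 0); (1, 1, 1, 0, 0, 1); (0, 0, 2, 0, 0, 0))


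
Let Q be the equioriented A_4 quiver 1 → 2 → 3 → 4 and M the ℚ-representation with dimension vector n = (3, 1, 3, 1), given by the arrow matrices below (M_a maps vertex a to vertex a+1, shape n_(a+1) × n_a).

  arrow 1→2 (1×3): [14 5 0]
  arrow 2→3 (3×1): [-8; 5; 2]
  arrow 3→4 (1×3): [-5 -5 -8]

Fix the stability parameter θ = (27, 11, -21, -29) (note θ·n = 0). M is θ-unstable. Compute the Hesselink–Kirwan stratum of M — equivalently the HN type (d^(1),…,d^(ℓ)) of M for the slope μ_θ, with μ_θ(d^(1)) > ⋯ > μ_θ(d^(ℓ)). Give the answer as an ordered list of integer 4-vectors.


Interval decomposition of M: I[1,1]^2, I[1,4], I[3,3]^2.
HN type (ℓ=3): μ^(1)=27; μ^(2)=-3; μ^(3)=-21

((2, 0, 0, 0); (1, 1, 1, 1); (0, 0, 2, 0))


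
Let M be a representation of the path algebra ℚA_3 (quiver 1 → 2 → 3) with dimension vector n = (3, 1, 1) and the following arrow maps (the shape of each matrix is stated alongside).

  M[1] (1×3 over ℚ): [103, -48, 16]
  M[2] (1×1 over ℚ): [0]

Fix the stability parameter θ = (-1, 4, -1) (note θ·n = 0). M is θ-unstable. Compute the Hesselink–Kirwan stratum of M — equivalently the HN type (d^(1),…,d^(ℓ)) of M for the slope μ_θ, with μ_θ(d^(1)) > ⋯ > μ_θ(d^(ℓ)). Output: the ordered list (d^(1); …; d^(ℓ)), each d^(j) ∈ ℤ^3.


Barcode: M ≅ I[1,1]^2, I[1,2], I[3,3]. HN layers by μ_θ (2 steps, strictly decreasing):
  μ^(1)=4; μ^(2)=-1

((0, 1, 0); (3, 0, 1))


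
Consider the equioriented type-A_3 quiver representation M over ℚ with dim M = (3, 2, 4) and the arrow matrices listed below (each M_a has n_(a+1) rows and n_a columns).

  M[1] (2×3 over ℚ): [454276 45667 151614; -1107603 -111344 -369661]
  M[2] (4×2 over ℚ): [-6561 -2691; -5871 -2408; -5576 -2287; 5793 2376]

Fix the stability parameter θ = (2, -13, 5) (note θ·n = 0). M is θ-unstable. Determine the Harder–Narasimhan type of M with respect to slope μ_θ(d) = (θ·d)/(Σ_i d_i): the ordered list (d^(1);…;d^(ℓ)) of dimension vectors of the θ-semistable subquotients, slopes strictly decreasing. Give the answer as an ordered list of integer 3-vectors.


Barcode: M ≅ I[1,1], I[1,3]^2, I[3,3]^2. HN layers by μ_θ (3 steps, strictly decreasing):
  μ^(1)=5; μ^(2)=2; μ^(3)=-11/2

((0, 0, 4); (1, 0, 0); (2, 2, 0))


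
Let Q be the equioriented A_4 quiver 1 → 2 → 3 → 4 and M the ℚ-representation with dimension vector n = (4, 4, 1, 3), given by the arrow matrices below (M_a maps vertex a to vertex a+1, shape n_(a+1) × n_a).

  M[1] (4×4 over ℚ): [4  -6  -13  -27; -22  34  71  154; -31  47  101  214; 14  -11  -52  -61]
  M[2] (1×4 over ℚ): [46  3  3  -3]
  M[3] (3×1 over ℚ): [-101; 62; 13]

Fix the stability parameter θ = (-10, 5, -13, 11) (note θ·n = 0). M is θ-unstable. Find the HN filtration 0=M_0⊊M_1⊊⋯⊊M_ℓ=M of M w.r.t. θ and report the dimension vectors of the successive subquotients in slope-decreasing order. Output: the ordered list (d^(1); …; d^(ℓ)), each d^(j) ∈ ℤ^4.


Interval decomposition of M: I[1,2]^3, I[1,4], I[4,4]^2.
HN type (ℓ=4): μ^(1)=11; μ^(2)=5; μ^(3)=-4; μ^(4)=-10

((0, 0, 0, 3); (0, 3, 0, 0); (0, 1, 1, 0); (4, 0, 0, 0))


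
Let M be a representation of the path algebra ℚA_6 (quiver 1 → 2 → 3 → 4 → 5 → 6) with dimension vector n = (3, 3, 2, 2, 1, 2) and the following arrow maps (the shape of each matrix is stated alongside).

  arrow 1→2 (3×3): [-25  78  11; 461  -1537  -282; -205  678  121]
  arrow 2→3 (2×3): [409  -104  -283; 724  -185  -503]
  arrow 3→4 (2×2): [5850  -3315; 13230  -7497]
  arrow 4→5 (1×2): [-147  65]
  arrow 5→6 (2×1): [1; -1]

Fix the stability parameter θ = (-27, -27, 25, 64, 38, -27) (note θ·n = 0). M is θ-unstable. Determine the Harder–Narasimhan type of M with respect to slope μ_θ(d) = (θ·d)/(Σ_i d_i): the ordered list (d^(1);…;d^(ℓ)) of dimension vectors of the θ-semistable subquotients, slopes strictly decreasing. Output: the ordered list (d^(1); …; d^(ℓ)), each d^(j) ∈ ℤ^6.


Barcode: M ≅ I[1,2], I[1,3], I[1,4], I[4,6], I[6,6]. HN layers by μ_θ (3 steps, strictly decreasing):
  μ^(1)=64; μ^(2)=25; μ^(3)=-27

((0, 0, 0, 1, 0, 0); (0, 0, 2, 1, 1, 1); (3, 3, 0, 0, 0, 1))


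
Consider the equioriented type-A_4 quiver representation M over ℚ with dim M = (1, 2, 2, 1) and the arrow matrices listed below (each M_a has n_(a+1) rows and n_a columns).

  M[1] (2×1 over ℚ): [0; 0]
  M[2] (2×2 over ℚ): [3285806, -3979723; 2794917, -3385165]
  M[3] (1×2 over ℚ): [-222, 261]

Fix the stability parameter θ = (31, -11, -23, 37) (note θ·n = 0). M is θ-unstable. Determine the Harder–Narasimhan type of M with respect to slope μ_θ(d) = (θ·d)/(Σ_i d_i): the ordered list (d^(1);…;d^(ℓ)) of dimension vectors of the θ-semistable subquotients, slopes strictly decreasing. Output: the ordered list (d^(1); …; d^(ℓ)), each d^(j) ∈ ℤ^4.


Interval decomposition of M: I[1,1], I[2,3], I[2,4].
HN type (ℓ=3): μ^(1)=37; μ^(2)=31; μ^(3)=-17

((0, 0, 0, 1); (1, 0, 0, 0); (0, 2, 2, 0))


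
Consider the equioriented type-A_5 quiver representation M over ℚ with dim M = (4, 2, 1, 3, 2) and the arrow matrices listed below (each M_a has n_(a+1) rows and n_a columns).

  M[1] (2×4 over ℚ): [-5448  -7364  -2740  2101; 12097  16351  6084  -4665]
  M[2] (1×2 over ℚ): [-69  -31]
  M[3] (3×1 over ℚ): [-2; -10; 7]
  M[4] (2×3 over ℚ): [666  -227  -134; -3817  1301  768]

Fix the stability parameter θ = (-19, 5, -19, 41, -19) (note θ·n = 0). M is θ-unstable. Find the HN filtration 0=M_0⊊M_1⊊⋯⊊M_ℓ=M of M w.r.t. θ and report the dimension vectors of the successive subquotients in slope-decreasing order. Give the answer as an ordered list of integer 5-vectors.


Barcode: M ≅ I[1,1]^2, I[1,2], I[1,4], I[4,5]^2. HN layers by μ_θ (5 steps, strictly decreasing):
  μ^(1)=41; μ^(2)=11; μ^(3)=5; μ^(4)=-7; μ^(5)=-19

((0, 0, 0, 1, 0); (0, 0, 0, 2, 2); (0, 1, 0, 0, 0); (0, 1, 1, 0, 0); (4, 0, 0, 0, 0))


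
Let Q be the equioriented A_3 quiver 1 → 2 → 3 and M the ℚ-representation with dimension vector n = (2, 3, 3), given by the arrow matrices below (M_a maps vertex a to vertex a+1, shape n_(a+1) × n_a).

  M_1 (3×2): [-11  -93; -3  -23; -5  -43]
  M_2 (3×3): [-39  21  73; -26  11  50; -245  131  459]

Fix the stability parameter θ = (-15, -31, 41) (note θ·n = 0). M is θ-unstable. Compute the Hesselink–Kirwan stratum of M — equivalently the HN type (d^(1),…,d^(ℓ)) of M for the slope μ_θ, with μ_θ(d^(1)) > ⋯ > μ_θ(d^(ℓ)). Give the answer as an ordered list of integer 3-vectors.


Barcode: M ≅ I[1,2], I[1,3], I[2,3], I[3,3]. HN layers by μ_θ (3 steps, strictly decreasing):
  μ^(1)=41; μ^(2)=-23; μ^(3)=-31

((0, 0, 3); (2, 2, 0); (0, 1, 0))


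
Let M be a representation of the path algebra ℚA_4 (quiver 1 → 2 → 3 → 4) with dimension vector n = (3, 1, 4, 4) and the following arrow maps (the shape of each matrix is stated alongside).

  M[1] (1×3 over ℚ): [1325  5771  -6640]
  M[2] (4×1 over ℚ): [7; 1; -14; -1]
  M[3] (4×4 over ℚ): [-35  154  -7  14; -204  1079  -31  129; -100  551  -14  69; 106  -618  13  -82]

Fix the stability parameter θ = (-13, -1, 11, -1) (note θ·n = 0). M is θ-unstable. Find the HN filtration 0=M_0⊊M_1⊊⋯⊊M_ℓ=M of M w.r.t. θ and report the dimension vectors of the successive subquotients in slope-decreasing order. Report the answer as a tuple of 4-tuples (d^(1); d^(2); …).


Interval decomposition of M: I[1,1]^2, I[1,4], I[3,3], I[3,4]^2, I[4,4].
HN type (ℓ=4): μ^(1)=11; μ^(2)=5; μ^(3)=-1; μ^(4)=-13

((0, 0, 1, 0); (0, 0, 3, 3); (0, 1, 0, 1); (3, 0, 0, 0))


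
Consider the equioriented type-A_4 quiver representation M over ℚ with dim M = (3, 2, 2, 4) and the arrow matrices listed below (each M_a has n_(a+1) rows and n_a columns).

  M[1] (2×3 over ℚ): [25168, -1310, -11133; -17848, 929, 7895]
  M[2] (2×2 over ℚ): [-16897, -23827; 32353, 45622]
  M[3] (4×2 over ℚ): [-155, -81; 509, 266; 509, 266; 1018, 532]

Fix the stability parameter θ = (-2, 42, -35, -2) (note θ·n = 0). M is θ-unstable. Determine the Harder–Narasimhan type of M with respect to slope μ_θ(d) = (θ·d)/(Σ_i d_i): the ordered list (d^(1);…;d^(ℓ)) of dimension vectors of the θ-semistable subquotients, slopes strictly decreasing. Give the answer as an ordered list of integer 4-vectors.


Via rank(M_{q-1}∘⋯∘M_p): M ≅ I[1,1], I[1,4]^2, I[4,4]^2.
μ_θ-semistable layers: μ^(1)=5/3; μ^(2)=-2

((0, 2, 2, 2); (3, 0, 0, 2))


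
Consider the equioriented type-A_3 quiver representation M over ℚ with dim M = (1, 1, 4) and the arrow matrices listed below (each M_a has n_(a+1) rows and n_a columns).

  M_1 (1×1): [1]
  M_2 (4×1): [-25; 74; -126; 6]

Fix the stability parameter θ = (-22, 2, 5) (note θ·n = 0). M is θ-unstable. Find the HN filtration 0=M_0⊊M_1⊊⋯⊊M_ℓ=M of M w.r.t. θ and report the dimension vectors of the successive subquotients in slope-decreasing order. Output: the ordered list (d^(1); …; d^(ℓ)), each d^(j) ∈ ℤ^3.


Interval decomposition of M: I[1,3], I[3,3]^3.
HN type (ℓ=3): μ^(1)=5; μ^(2)=2; μ^(3)=-22

((0, 0, 4); (0, 1, 0); (1, 0, 0))


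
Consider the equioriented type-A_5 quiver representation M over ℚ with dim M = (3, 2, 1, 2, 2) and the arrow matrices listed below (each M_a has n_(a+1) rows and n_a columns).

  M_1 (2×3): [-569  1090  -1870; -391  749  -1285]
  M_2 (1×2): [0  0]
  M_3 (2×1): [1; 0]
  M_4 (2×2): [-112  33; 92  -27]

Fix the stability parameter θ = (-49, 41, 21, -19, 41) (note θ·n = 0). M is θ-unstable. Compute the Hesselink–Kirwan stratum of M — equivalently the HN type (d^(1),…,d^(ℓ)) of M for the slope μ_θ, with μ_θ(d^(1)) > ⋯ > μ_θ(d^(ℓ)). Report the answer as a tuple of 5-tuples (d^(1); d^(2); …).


Interval decomposition of M: I[1,1], I[1,2]^2, I[3,5], I[4,5].
HN type (ℓ=4): μ^(1)=41; μ^(2)=1; μ^(3)=-19; μ^(4)=-49

((0, 2, 0, 0, 2); (0, 0, 1, 1, 0); (0, 0, 0, 1, 0); (3, 0, 0, 0, 0))


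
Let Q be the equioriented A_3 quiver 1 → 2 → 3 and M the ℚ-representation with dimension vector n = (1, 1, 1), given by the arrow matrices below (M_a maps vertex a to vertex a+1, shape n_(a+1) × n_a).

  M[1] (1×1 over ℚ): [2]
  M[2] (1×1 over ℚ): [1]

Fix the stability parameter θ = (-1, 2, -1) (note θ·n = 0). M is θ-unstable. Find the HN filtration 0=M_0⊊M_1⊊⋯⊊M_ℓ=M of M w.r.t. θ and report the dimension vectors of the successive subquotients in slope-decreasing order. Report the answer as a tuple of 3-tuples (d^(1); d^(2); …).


Barcode: M ≅ I[1,3]. HN layers by μ_θ (2 steps, strictly decreasing):
  μ^(1)=1/2; μ^(2)=-1

((0, 1, 1); (1, 0, 0))


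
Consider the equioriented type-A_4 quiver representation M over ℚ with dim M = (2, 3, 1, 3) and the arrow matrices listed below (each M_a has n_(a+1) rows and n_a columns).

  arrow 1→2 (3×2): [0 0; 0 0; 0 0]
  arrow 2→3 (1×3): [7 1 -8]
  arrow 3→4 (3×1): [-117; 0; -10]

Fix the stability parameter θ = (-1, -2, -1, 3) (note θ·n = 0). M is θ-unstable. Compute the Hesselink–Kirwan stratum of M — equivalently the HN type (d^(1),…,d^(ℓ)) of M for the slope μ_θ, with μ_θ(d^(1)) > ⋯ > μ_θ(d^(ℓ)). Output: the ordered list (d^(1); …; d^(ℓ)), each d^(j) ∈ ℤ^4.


Via rank(M_{q-1}∘⋯∘M_p): M ≅ I[1,1]^2, I[2,2]^2, I[2,4], I[4,4]^2.
μ_θ-semistable layers: μ^(1)=3; μ^(2)=-1; μ^(3)=-2

((0, 0, 0, 3); (2, 0, 1, 0); (0, 3, 0, 0))


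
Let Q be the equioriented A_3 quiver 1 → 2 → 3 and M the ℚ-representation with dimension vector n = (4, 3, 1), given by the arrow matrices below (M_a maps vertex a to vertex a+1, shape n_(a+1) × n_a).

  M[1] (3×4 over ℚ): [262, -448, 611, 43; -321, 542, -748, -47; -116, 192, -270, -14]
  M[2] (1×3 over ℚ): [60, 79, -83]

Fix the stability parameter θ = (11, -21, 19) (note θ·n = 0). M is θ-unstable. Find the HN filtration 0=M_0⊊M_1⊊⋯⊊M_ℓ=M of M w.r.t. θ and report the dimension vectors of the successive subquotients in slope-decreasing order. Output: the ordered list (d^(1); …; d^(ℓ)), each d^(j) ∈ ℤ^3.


Via rank(M_{q-1}∘⋯∘M_p): M ≅ I[1,1], I[1,2]^2, I[1,3].
μ_θ-semistable layers: μ^(1)=19; μ^(2)=11; μ^(3)=-5

((0, 0, 1); (1, 0, 0); (3, 3, 0))


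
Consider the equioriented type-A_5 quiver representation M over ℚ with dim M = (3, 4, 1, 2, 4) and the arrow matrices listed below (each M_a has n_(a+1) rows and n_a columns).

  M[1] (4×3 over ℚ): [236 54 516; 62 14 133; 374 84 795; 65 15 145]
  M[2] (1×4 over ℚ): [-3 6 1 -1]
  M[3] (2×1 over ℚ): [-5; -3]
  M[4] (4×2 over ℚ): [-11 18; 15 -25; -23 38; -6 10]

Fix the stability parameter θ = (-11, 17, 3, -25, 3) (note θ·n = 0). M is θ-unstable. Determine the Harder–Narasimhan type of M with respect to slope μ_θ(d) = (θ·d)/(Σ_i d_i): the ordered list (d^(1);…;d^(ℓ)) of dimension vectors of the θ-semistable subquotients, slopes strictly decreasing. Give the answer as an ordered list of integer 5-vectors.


Interval decomposition of M: I[1,2]^2, I[1,5], I[2,2], I[4,5], I[5,5]^2.
HN type (ℓ=5): μ^(1)=17; μ^(2)=3; μ^(3)=-5/3; μ^(4)=-11; μ^(5)=-25

((0, 3, 0, 0, 0); (0, 0, 0, 0, 4); (0, 1, 1, 1, 0); (3, 0, 0, 0, 0); (0, 0, 0, 1, 0))


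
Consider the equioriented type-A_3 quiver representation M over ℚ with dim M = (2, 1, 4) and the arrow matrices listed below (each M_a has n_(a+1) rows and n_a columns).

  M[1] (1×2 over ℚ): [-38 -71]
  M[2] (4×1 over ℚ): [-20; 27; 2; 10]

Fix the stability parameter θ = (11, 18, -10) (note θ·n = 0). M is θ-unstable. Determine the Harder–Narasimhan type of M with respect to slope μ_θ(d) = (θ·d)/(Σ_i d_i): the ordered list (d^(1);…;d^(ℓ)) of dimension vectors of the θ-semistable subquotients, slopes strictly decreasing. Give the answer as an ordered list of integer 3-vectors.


Interval decomposition of M: I[1,1], I[1,3], I[3,3]^3.
HN type (ℓ=3): μ^(1)=11; μ^(2)=19/3; μ^(3)=-10

((1, 0, 0); (1, 1, 1); (0, 0, 3))


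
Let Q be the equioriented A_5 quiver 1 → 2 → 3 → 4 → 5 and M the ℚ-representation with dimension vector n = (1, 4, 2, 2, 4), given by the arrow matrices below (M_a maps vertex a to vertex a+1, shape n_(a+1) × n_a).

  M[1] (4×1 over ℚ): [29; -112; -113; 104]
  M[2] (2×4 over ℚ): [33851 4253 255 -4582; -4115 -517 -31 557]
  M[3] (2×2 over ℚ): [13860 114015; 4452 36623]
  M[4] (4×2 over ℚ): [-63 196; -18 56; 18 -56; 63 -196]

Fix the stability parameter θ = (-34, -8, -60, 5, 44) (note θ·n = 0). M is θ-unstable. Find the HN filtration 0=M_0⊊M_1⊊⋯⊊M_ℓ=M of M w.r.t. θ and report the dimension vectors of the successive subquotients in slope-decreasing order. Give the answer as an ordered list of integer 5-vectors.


Interval decomposition of M: I[1,2], I[2,2], I[2,3], I[2,5], I[4,4], I[5,5]^3.
HN type (ℓ=4): μ^(1)=44; μ^(2)=5; μ^(3)=-8; μ^(4)=-34

((0, 0, 0, 0, 4); (0, 0, 0, 2, 0); (0, 2, 0, 0, 0); (1, 2, 2, 0, 0))


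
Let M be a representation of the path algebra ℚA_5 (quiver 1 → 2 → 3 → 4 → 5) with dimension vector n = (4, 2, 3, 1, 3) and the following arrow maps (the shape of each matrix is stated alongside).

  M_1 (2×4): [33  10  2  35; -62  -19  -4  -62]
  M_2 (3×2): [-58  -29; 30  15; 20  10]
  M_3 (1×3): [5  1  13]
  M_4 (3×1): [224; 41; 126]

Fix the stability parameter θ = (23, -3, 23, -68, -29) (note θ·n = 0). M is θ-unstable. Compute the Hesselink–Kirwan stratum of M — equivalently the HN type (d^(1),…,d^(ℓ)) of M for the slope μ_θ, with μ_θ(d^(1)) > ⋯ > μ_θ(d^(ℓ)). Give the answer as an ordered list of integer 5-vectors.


Barcode: M ≅ I[1,1]^2, I[1,2], I[1,3], I[3,3], I[3,5], I[5,5]^2. HN layers by μ_θ (4 steps, strictly decreasing):
  μ^(1)=23; μ^(2)=10; μ^(3)=-74/3; μ^(4)=-29

((2, 0, 2, 0, 0); (2, 2, 0, 0, 0); (0, 0, 1, 1, 1); (0, 0, 0, 0, 2))


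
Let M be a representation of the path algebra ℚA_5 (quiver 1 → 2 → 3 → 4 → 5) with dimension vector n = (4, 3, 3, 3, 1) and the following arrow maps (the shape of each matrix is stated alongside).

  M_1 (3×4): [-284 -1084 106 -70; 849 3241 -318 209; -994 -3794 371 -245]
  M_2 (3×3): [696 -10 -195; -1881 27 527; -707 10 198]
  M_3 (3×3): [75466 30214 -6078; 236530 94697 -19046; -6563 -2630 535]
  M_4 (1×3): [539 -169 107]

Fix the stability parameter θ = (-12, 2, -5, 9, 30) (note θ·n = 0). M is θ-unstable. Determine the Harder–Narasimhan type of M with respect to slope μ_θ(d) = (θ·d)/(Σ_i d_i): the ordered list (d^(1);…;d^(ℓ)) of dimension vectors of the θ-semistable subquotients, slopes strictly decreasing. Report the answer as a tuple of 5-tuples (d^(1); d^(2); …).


Via rank(M_{q-1}∘⋯∘M_p): M ≅ I[1,1]^2, I[1,4], I[1,5], I[2,4].
μ_θ-semistable layers: μ^(1)=30; μ^(2)=9; μ^(3)=-3/2; μ^(4)=-12

((0, 0, 0, 0, 1); (0, 0, 0, 3, 0); (0, 3, 3, 0, 0); (4, 0, 0, 0, 0))


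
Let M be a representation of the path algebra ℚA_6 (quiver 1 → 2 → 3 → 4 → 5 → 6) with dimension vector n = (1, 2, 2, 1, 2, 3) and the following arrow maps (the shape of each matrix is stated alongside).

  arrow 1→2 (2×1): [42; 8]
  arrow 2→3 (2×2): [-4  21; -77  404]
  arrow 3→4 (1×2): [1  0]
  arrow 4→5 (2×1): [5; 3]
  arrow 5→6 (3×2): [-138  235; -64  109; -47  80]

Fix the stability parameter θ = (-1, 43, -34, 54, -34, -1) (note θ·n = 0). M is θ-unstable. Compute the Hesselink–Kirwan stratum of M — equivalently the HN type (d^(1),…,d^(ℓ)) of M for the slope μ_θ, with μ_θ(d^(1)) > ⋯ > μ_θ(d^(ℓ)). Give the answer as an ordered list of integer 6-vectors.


Via rank(M_{q-1}∘⋯∘M_p): M ≅ I[1,3], I[2,6], I[5,6], I[6,6].
μ_θ-semistable layers: μ^(1)=19/3; μ^(2)=9/2; μ^(3)=-1; μ^(4)=-34

((0, 0, 0, 1, 1, 1); (0, 2, 2, 0, 0, 0); (1, 0, 0, 0, 0, 2); (0, 0, 0, 0, 1, 0))


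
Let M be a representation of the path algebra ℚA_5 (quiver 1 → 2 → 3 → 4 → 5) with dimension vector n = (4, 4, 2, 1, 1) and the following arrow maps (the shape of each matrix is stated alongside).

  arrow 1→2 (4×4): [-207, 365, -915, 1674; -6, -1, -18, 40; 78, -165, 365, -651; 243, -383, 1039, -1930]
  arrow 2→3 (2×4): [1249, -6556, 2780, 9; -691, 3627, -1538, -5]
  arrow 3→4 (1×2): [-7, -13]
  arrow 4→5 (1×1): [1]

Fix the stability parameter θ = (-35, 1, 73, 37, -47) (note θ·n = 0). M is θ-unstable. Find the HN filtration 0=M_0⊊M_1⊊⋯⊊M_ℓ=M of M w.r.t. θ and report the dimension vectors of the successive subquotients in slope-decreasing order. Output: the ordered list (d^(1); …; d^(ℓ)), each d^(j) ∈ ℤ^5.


Barcode: M ≅ I[1,1], I[1,2], I[1,3], I[1,5], I[2,2]. HN layers by μ_θ (4 steps, strictly decreasing):
  μ^(1)=73; μ^(2)=21; μ^(3)=1; μ^(4)=-35

((0, 0, 1, 0, 0); (0, 0, 1, 1, 1); (0, 4, 0, 0, 0); (4, 0, 0, 0, 0))


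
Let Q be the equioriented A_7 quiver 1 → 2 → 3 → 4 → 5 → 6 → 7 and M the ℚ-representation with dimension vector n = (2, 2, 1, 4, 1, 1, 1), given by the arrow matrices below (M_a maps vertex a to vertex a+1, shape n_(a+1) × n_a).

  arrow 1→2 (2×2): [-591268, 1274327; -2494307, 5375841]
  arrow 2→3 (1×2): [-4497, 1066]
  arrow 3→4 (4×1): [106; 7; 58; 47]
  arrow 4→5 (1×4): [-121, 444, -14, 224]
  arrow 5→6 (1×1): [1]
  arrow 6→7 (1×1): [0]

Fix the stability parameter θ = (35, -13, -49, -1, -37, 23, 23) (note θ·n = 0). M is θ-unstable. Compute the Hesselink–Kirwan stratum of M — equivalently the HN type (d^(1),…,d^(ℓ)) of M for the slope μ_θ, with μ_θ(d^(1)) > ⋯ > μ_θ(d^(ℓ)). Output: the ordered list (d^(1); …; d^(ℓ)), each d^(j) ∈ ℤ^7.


Interval decomposition of M: I[1,2], I[1,6], I[4,4]^3, I[7,7].
HN type (ℓ=4): μ^(1)=23; μ^(2)=11; μ^(3)=-1; μ^(4)=-13

((0, 0, 0, 0, 0, 1, 1); (1, 1, 0, 0, 0, 0, 0); (0, 0, 0, 3, 0, 0, 0); (1, 1, 1, 1, 1, 0, 0))
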